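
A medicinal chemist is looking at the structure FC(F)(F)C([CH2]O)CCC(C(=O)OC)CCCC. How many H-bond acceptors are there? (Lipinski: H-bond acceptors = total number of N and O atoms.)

3

N atoms: 0; O atoms: 3.
Lipinski HBA = 0 + 3 = 3.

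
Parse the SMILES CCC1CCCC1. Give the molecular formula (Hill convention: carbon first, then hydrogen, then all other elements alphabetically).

C7H14

Walk through each heavy atom and fill implicit hydrogens from standard valence (C 4, N 3, O 2, S 2, halogen 1):
  atom 1: C, bond orders sum to 1 (valence 4) → 3 H
  atom 2: C, bond orders sum to 2 (valence 4) → 2 H
  atom 3: C, bond orders sum to 3 (valence 4) → 1 H
  atom 4: C, bond orders sum to 2 (valence 4) → 2 H
  atom 5: C, bond orders sum to 2 (valence 4) → 2 H
  atom 6: C, bond orders sum to 2 (valence 4) → 2 H
  atom 7: C, bond orders sum to 2 (valence 4) → 2 H
Totals → C:7, H:14.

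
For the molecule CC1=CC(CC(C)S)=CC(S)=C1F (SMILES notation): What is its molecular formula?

Walk through each heavy atom and fill implicit hydrogens from standard valence (C 4, N 3, O 2, S 2, halogen 1):
  atom 1: C, bond orders sum to 1 (valence 4) → 3 H
  atom 2: C, bond orders sum to 4 (valence 4) → 0 H
  atom 3: C, bond orders sum to 3 (valence 4) → 1 H
  atom 4: C, bond orders sum to 4 (valence 4) → 0 H
  atom 5: C, bond orders sum to 2 (valence 4) → 2 H
  atom 6: C, bond orders sum to 3 (valence 4) → 1 H
  atom 7: C, bond orders sum to 1 (valence 4) → 3 H
  atom 8: S, bond orders sum to 1 (valence 2) → 1 H
  atom 9: C, bond orders sum to 3 (valence 4) → 1 H
  atom 10: C, bond orders sum to 4 (valence 4) → 0 H
  atom 11: S, bond orders sum to 1 (valence 2) → 1 H
  atom 12: C, bond orders sum to 4 (valence 4) → 0 H
  atom 13: F (halogen, monovalent) → 0 H
Totals → C:10, H:13, F:1, S:2.

C10H13FS2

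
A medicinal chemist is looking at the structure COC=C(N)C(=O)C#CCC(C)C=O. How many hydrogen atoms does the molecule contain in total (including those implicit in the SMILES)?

Walk through each heavy atom and fill implicit hydrogens from standard valence (C 4, N 3, O 2, S 2, halogen 1):
  atom 1: C, bond orders sum to 1 (valence 4) → 3 H
  atom 2: O, bond orders sum to 2 (valence 2) → 0 H
  atom 3: C, bond orders sum to 3 (valence 4) → 1 H
  atom 4: C, bond orders sum to 4 (valence 4) → 0 H
  atom 5: N, bond orders sum to 1 (valence 3) → 2 H
  atom 6: C, bond orders sum to 4 (valence 4) → 0 H
  atom 7: O, bond orders sum to 2 (valence 2) → 0 H
  atom 8: C, bond orders sum to 4 (valence 4) → 0 H
  atom 9: C, bond orders sum to 4 (valence 4) → 0 H
  atom 10: C, bond orders sum to 2 (valence 4) → 2 H
  atom 11: C, bond orders sum to 3 (valence 4) → 1 H
  atom 12: C, bond orders sum to 1 (valence 4) → 3 H
  atom 13: C, bond orders sum to 3 (valence 4) → 1 H
  atom 14: O, bond orders sum to 2 (valence 2) → 0 H
Total hydrogens: 13.

13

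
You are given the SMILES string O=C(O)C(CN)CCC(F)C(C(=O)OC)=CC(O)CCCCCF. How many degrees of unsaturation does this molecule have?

3

Molecular formula: C16H27F2NO5.
DoU = (2C + 2 + N − H − X) / 2, where X is the halogen count and O/S are ignored.
    = (2·16 + 2 + 1 − 27 − 2) / 2 = 6 / 2 = 3.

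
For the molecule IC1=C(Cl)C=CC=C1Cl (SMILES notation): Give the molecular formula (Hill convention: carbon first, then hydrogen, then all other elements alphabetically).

Walk through each heavy atom and fill implicit hydrogens from standard valence (C 4, N 3, O 2, S 2, halogen 1):
  atom 1: I (halogen, monovalent) → 0 H
  atom 2: C, bond orders sum to 4 (valence 4) → 0 H
  atom 3: C, bond orders sum to 4 (valence 4) → 0 H
  atom 4: Cl (halogen, monovalent) → 0 H
  atom 5: C, bond orders sum to 3 (valence 4) → 1 H
  atom 6: C, bond orders sum to 3 (valence 4) → 1 H
  atom 7: C, bond orders sum to 3 (valence 4) → 1 H
  atom 8: C, bond orders sum to 4 (valence 4) → 0 H
  atom 9: Cl (halogen, monovalent) → 0 H
Totals → C:6, H:3, Cl:2, I:1.
In Hill order: C6H3Cl2I.

C6H3Cl2I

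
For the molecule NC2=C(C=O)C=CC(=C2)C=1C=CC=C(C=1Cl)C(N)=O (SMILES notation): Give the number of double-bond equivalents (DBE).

10

Degree of unsaturation = (number of rings) + (number of π bonds).
Ring closures in the SMILES: 2.
π bonds: 8 double bonds (each 1 DoU) → 8 DoU from unsaturation.
Total DoU = 2 + 8 = 10.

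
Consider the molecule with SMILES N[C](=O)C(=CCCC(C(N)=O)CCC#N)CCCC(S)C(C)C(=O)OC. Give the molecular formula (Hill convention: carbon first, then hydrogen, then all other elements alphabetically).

C18H29N3O4S

Walk through each heavy atom and fill implicit hydrogens from standard valence (C 4, N 3, O 2, S 2, halogen 1):
  atom 1: N, bond orders sum to 1 (valence 3) → 2 H
  atom 2: C with explicit H count 0
  atom 3: O, bond orders sum to 2 (valence 2) → 0 H
  atom 4: C, bond orders sum to 4 (valence 4) → 0 H
  atom 5: C, bond orders sum to 3 (valence 4) → 1 H
  atom 6: C, bond orders sum to 2 (valence 4) → 2 H
  atom 7: C, bond orders sum to 2 (valence 4) → 2 H
  atom 8: C, bond orders sum to 3 (valence 4) → 1 H
  atom 9: C, bond orders sum to 4 (valence 4) → 0 H
  atom 10: N, bond orders sum to 1 (valence 3) → 2 H
  atom 11: O, bond orders sum to 2 (valence 2) → 0 H
  atom 12: C, bond orders sum to 2 (valence 4) → 2 H
  atom 13: C, bond orders sum to 2 (valence 4) → 2 H
  atom 14: C, bond orders sum to 4 (valence 4) → 0 H
  atom 15: N, bond orders sum to 3 (valence 3) → 0 H
  atom 16: C, bond orders sum to 2 (valence 4) → 2 H
  atom 17: C, bond orders sum to 2 (valence 4) → 2 H
  atom 18: C, bond orders sum to 2 (valence 4) → 2 H
  atom 19: C, bond orders sum to 3 (valence 4) → 1 H
  atom 20: S, bond orders sum to 1 (valence 2) → 1 H
  atom 21: C, bond orders sum to 3 (valence 4) → 1 H
  atom 22: C, bond orders sum to 1 (valence 4) → 3 H
  atom 23: C, bond orders sum to 4 (valence 4) → 0 H
  atom 24: O, bond orders sum to 2 (valence 2) → 0 H
  atom 25: O, bond orders sum to 2 (valence 2) → 0 H
  atom 26: C, bond orders sum to 1 (valence 4) → 3 H
Totals → C:18, H:29, N:3, O:4, S:1.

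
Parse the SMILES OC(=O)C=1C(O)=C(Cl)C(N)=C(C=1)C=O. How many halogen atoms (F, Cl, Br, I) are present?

1

Halogen atoms appear at heavy-atom position 8 (1×Cl).
Other groups present: 1 aldehyde, 1 carboxylic acid, 1 hydroxyl, 1 primary amine.
Halogen count: 1.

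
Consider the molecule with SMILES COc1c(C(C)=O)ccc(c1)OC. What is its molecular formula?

C10H12O3

Walk through each heavy atom and fill implicit hydrogens from standard valence (C 4, N 3, O 2, S 2, halogen 1); for lowercase aromatic atoms, an aromatic c carries 1 H when it has two neighbours and 0 H with three, and aromatic n carries 0 H:
  atom 1: C, bond orders sum to 1 (valence 4) → 3 H
  atom 2: O, bond orders sum to 2 (valence 2) → 0 H
  atom 3: aromatic c, 3 neighbours → 0 H
  atom 4: aromatic c, 3 neighbours → 0 H
  atom 5: C, bond orders sum to 4 (valence 4) → 0 H
  atom 6: C, bond orders sum to 1 (valence 4) → 3 H
  atom 7: O, bond orders sum to 2 (valence 2) → 0 H
  atom 8: aromatic c, 2 neighbours → 1 H
  atom 9: aromatic c, 2 neighbours → 1 H
  atom 10: aromatic c, 3 neighbours → 0 H
  atom 11: aromatic c, 2 neighbours → 1 H
  atom 12: O, bond orders sum to 2 (valence 2) → 0 H
  atom 13: C, bond orders sum to 1 (valence 4) → 3 H
Totals → C:10, H:12, O:3.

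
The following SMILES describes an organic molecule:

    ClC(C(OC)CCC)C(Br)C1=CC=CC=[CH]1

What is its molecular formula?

Walk through each heavy atom and fill implicit hydrogens from standard valence (C 4, N 3, O 2, S 2, halogen 1):
  atom 1: Cl (halogen, monovalent) → 0 H
  atom 2: C, bond orders sum to 3 (valence 4) → 1 H
  atom 3: C, bond orders sum to 3 (valence 4) → 1 H
  atom 4: O, bond orders sum to 2 (valence 2) → 0 H
  atom 5: C, bond orders sum to 1 (valence 4) → 3 H
  atom 6: C, bond orders sum to 2 (valence 4) → 2 H
  atom 7: C, bond orders sum to 2 (valence 4) → 2 H
  atom 8: C, bond orders sum to 1 (valence 4) → 3 H
  atom 9: C, bond orders sum to 3 (valence 4) → 1 H
  atom 10: Br (halogen, monovalent) → 0 H
  atom 11: C, bond orders sum to 4 (valence 4) → 0 H
  atom 12: C, bond orders sum to 3 (valence 4) → 1 H
  atom 13: C, bond orders sum to 3 (valence 4) → 1 H
  atom 14: C, bond orders sum to 3 (valence 4) → 1 H
  atom 15: C, bond orders sum to 3 (valence 4) → 1 H
  atom 16: C with explicit H count 1
Totals → C:13, H:18, Br:1, Cl:1, O:1.

C13H18BrClO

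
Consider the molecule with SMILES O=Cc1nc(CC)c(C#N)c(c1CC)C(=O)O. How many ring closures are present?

In SMILES, each pair of matching ring-closure digits denotes one ring-closing bond; the number of such bonds equals the number of independent rings.
Ring-closure bonds here: 1.

1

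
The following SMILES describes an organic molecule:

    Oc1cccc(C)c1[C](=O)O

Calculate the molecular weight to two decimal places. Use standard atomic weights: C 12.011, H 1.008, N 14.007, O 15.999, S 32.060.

First, the molecular formula is C8H8O3 (counting implicit H from valence).
  C: 8 × 12.011 = 96.088
  H: 8 × 1.008 = 8.064
  O: 3 × 15.999 = 47.997
Sum: 8×12.011 + 8×1.008 + 3×15.999 = 152.149 → 152.15 g/mol.

152.15 g/mol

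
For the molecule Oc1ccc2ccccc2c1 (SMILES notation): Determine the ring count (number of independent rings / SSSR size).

2

In SMILES, each pair of matching ring-closure digits denotes one ring-closing bond; the number of such bonds equals the number of independent rings.
Ring-closure bonds here: 2.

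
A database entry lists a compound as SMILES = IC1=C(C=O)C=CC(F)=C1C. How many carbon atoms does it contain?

Count every carbon token in the SMILES (each C, including those in ring-closure positions and inside branches).
Carbon count: 8.

8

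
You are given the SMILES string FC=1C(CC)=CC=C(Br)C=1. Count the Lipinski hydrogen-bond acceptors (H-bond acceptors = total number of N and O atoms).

N atoms: 0; O atoms: 0.
Lipinski HBA = 0 + 0 = 0.

0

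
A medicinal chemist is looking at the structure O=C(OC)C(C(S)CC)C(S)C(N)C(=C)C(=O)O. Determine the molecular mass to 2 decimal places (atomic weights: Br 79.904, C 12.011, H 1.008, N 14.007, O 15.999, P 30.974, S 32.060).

293.40 g/mol

First, the molecular formula is C11H19NO4S2 (counting implicit H from valence).
  C: 11 × 12.011 = 132.121
  H: 19 × 1.008 = 19.152
  N: 1 × 14.007 = 14.007
  O: 4 × 15.999 = 63.996
  S: 2 × 32.060 = 64.120
Sum: 11×12.011 + 19×1.008 + 1×14.007 + 4×15.999 + 2×32.060 = 293.396 → 293.40 g/mol.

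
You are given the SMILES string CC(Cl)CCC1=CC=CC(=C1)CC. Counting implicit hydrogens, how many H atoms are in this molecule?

Walk through each heavy atom and fill implicit hydrogens from standard valence (C 4, N 3, O 2, S 2, halogen 1):
  atom 1: C, bond orders sum to 1 (valence 4) → 3 H
  atom 2: C, bond orders sum to 3 (valence 4) → 1 H
  atom 3: Cl (halogen, monovalent) → 0 H
  atom 4: C, bond orders sum to 2 (valence 4) → 2 H
  atom 5: C, bond orders sum to 2 (valence 4) → 2 H
  atom 6: C, bond orders sum to 4 (valence 4) → 0 H
  atom 7: C, bond orders sum to 3 (valence 4) → 1 H
  atom 8: C, bond orders sum to 3 (valence 4) → 1 H
  atom 9: C, bond orders sum to 3 (valence 4) → 1 H
  atom 10: C, bond orders sum to 4 (valence 4) → 0 H
  atom 11: C, bond orders sum to 3 (valence 4) → 1 H
  atom 12: C, bond orders sum to 2 (valence 4) → 2 H
  atom 13: C, bond orders sum to 1 (valence 4) → 3 H
Total hydrogens: 17.

17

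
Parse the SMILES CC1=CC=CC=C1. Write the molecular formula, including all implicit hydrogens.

Walk through each heavy atom and fill implicit hydrogens from standard valence (C 4, N 3, O 2, S 2, halogen 1):
  atom 1: C, bond orders sum to 1 (valence 4) → 3 H
  atom 2: C, bond orders sum to 4 (valence 4) → 0 H
  atom 3: C, bond orders sum to 3 (valence 4) → 1 H
  atom 4: C, bond orders sum to 3 (valence 4) → 1 H
  atom 5: C, bond orders sum to 3 (valence 4) → 1 H
  atom 6: C, bond orders sum to 3 (valence 4) → 1 H
  atom 7: C, bond orders sum to 3 (valence 4) → 1 H
Totals → C:7, H:8.

C7H8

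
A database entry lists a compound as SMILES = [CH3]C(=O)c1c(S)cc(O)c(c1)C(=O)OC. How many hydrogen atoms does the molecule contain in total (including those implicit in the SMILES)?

Walk through each heavy atom and fill implicit hydrogens from standard valence (C 4, N 3, O 2, S 2, halogen 1); for lowercase aromatic atoms, an aromatic c carries 1 H when it has two neighbours and 0 H with three, and aromatic n carries 0 H:
  atom 1: C with explicit H count 3
  atom 2: C, bond orders sum to 4 (valence 4) → 0 H
  atom 3: O, bond orders sum to 2 (valence 2) → 0 H
  atom 4: aromatic c, 3 neighbours → 0 H
  atom 5: aromatic c, 3 neighbours → 0 H
  atom 6: S, bond orders sum to 1 (valence 2) → 1 H
  atom 7: aromatic c, 2 neighbours → 1 H
  atom 8: aromatic c, 3 neighbours → 0 H
  atom 9: O, bond orders sum to 1 (valence 2) → 1 H
  atom 10: aromatic c, 3 neighbours → 0 H
  atom 11: aromatic c, 2 neighbours → 1 H
  atom 12: C, bond orders sum to 4 (valence 4) → 0 H
  atom 13: O, bond orders sum to 2 (valence 2) → 0 H
  atom 14: O, bond orders sum to 2 (valence 2) → 0 H
  atom 15: C, bond orders sum to 1 (valence 4) → 3 H
Total hydrogens: 10.

10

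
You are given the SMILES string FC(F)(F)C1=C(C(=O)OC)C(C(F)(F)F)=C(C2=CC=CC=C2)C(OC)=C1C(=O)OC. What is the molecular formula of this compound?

C19H14F6O5

Walk through each heavy atom and fill implicit hydrogens from standard valence (C 4, N 3, O 2, S 2, halogen 1):
  atom 1: F (halogen, monovalent) → 0 H
  atom 2: C, bond orders sum to 4 (valence 4) → 0 H
  atom 3: F (halogen, monovalent) → 0 H
  atom 4: F (halogen, monovalent) → 0 H
  atom 5: C, bond orders sum to 4 (valence 4) → 0 H
  atom 6: C, bond orders sum to 4 (valence 4) → 0 H
  atom 7: C, bond orders sum to 4 (valence 4) → 0 H
  atom 8: O, bond orders sum to 2 (valence 2) → 0 H
  atom 9: O, bond orders sum to 2 (valence 2) → 0 H
  atom 10: C, bond orders sum to 1 (valence 4) → 3 H
  atom 11: C, bond orders sum to 4 (valence 4) → 0 H
  atom 12: C, bond orders sum to 4 (valence 4) → 0 H
  atom 13: F (halogen, monovalent) → 0 H
  atom 14: F (halogen, monovalent) → 0 H
  atom 15: F (halogen, monovalent) → 0 H
  atom 16: C, bond orders sum to 4 (valence 4) → 0 H
  atom 17: C, bond orders sum to 4 (valence 4) → 0 H
  atom 18: C, bond orders sum to 3 (valence 4) → 1 H
  atom 19: C, bond orders sum to 3 (valence 4) → 1 H
  atom 20: C, bond orders sum to 3 (valence 4) → 1 H
  atom 21: C, bond orders sum to 3 (valence 4) → 1 H
  atom 22: C, bond orders sum to 3 (valence 4) → 1 H
  atom 23: C, bond orders sum to 4 (valence 4) → 0 H
  atom 24: O, bond orders sum to 2 (valence 2) → 0 H
  atom 25: C, bond orders sum to 1 (valence 4) → 3 H
  atom 26: C, bond orders sum to 4 (valence 4) → 0 H
  atom 27: C, bond orders sum to 4 (valence 4) → 0 H
  atom 28: O, bond orders sum to 2 (valence 2) → 0 H
  atom 29: O, bond orders sum to 2 (valence 2) → 0 H
  atom 30: C, bond orders sum to 1 (valence 4) → 3 H
Totals → C:19, H:14, F:6, O:5.
In Hill order: C19H14F6O5.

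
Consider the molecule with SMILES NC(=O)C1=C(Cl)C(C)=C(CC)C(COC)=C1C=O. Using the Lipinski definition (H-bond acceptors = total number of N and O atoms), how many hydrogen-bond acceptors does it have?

N atoms: 1; O atoms: 3.
Lipinski HBA = 1 + 3 = 4.

4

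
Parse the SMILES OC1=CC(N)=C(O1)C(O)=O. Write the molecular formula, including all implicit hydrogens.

Walk through each heavy atom and fill implicit hydrogens from standard valence (C 4, N 3, O 2, S 2, halogen 1):
  atom 1: O, bond orders sum to 1 (valence 2) → 1 H
  atom 2: C, bond orders sum to 4 (valence 4) → 0 H
  atom 3: C, bond orders sum to 3 (valence 4) → 1 H
  atom 4: C, bond orders sum to 4 (valence 4) → 0 H
  atom 5: N, bond orders sum to 1 (valence 3) → 2 H
  atom 6: C, bond orders sum to 4 (valence 4) → 0 H
  atom 7: O, bond orders sum to 2 (valence 2) → 0 H
  atom 8: C, bond orders sum to 4 (valence 4) → 0 H
  atom 9: O, bond orders sum to 1 (valence 2) → 1 H
  atom 10: O, bond orders sum to 2 (valence 2) → 0 H
Totals → C:5, H:5, N:1, O:4.
In Hill order: C5H5NO4.

C5H5NO4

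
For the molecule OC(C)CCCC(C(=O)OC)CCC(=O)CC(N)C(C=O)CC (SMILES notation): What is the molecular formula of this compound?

C17H31NO5

Walk through each heavy atom and fill implicit hydrogens from standard valence (C 4, N 3, O 2, S 2, halogen 1):
  atom 1: O, bond orders sum to 1 (valence 2) → 1 H
  atom 2: C, bond orders sum to 3 (valence 4) → 1 H
  atom 3: C, bond orders sum to 1 (valence 4) → 3 H
  atom 4: C, bond orders sum to 2 (valence 4) → 2 H
  atom 5: C, bond orders sum to 2 (valence 4) → 2 H
  atom 6: C, bond orders sum to 2 (valence 4) → 2 H
  atom 7: C, bond orders sum to 3 (valence 4) → 1 H
  atom 8: C, bond orders sum to 4 (valence 4) → 0 H
  atom 9: O, bond orders sum to 2 (valence 2) → 0 H
  atom 10: O, bond orders sum to 2 (valence 2) → 0 H
  atom 11: C, bond orders sum to 1 (valence 4) → 3 H
  atom 12: C, bond orders sum to 2 (valence 4) → 2 H
  atom 13: C, bond orders sum to 2 (valence 4) → 2 H
  atom 14: C, bond orders sum to 4 (valence 4) → 0 H
  atom 15: O, bond orders sum to 2 (valence 2) → 0 H
  atom 16: C, bond orders sum to 2 (valence 4) → 2 H
  atom 17: C, bond orders sum to 3 (valence 4) → 1 H
  atom 18: N, bond orders sum to 1 (valence 3) → 2 H
  atom 19: C, bond orders sum to 3 (valence 4) → 1 H
  atom 20: C, bond orders sum to 3 (valence 4) → 1 H
  atom 21: O, bond orders sum to 2 (valence 2) → 0 H
  atom 22: C, bond orders sum to 2 (valence 4) → 2 H
  atom 23: C, bond orders sum to 1 (valence 4) → 3 H
Totals → C:17, H:31, N:1, O:5.
In Hill order: C17H31NO5.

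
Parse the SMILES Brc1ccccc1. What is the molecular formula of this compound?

Walk through each heavy atom and fill implicit hydrogens from standard valence (C 4, N 3, O 2, S 2, halogen 1); for lowercase aromatic atoms, an aromatic c carries 1 H when it has two neighbours and 0 H with three, and aromatic n carries 0 H:
  atom 1: Br (halogen, monovalent) → 0 H
  atom 2: aromatic c, 3 neighbours → 0 H
  atom 3: aromatic c, 2 neighbours → 1 H
  atom 4: aromatic c, 2 neighbours → 1 H
  atom 5: aromatic c, 2 neighbours → 1 H
  atom 6: aromatic c, 2 neighbours → 1 H
  atom 7: aromatic c, 2 neighbours → 1 H
Totals → C:6, H:5, Br:1.

C6H5Br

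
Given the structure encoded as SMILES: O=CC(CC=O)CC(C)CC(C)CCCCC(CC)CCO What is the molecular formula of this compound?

C19H36O3

Walk through each heavy atom and fill implicit hydrogens from standard valence (C 4, N 3, O 2, S 2, halogen 1):
  atom 1: O, bond orders sum to 2 (valence 2) → 0 H
  atom 2: C, bond orders sum to 3 (valence 4) → 1 H
  atom 3: C, bond orders sum to 3 (valence 4) → 1 H
  atom 4: C, bond orders sum to 2 (valence 4) → 2 H
  atom 5: C, bond orders sum to 3 (valence 4) → 1 H
  atom 6: O, bond orders sum to 2 (valence 2) → 0 H
  atom 7: C, bond orders sum to 2 (valence 4) → 2 H
  atom 8: C, bond orders sum to 3 (valence 4) → 1 H
  atom 9: C, bond orders sum to 1 (valence 4) → 3 H
  atom 10: C, bond orders sum to 2 (valence 4) → 2 H
  atom 11: C, bond orders sum to 3 (valence 4) → 1 H
  atom 12: C, bond orders sum to 1 (valence 4) → 3 H
  atom 13: C, bond orders sum to 2 (valence 4) → 2 H
  atom 14: C, bond orders sum to 2 (valence 4) → 2 H
  atom 15: C, bond orders sum to 2 (valence 4) → 2 H
  atom 16: C, bond orders sum to 2 (valence 4) → 2 H
  atom 17: C, bond orders sum to 3 (valence 4) → 1 H
  atom 18: C, bond orders sum to 2 (valence 4) → 2 H
  atom 19: C, bond orders sum to 1 (valence 4) → 3 H
  atom 20: C, bond orders sum to 2 (valence 4) → 2 H
  atom 21: C, bond orders sum to 2 (valence 4) → 2 H
  atom 22: O, bond orders sum to 1 (valence 2) → 1 H
Totals → C:19, H:36, O:3.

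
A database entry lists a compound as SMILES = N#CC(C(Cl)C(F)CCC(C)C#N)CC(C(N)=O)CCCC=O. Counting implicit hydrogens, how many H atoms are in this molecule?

23

Walk through each heavy atom and fill implicit hydrogens from standard valence (C 4, N 3, O 2, S 2, halogen 1):
  atom 1: N, bond orders sum to 3 (valence 3) → 0 H
  atom 2: C, bond orders sum to 4 (valence 4) → 0 H
  atom 3: C, bond orders sum to 3 (valence 4) → 1 H
  atom 4: C, bond orders sum to 3 (valence 4) → 1 H
  atom 5: Cl (halogen, monovalent) → 0 H
  atom 6: C, bond orders sum to 3 (valence 4) → 1 H
  atom 7: F (halogen, monovalent) → 0 H
  atom 8: C, bond orders sum to 2 (valence 4) → 2 H
  atom 9: C, bond orders sum to 2 (valence 4) → 2 H
  atom 10: C, bond orders sum to 3 (valence 4) → 1 H
  atom 11: C, bond orders sum to 1 (valence 4) → 3 H
  atom 12: C, bond orders sum to 4 (valence 4) → 0 H
  atom 13: N, bond orders sum to 3 (valence 3) → 0 H
  atom 14: C, bond orders sum to 2 (valence 4) → 2 H
  atom 15: C, bond orders sum to 3 (valence 4) → 1 H
  atom 16: C, bond orders sum to 4 (valence 4) → 0 H
  atom 17: N, bond orders sum to 1 (valence 3) → 2 H
  atom 18: O, bond orders sum to 2 (valence 2) → 0 H
  atom 19: C, bond orders sum to 2 (valence 4) → 2 H
  atom 20: C, bond orders sum to 2 (valence 4) → 2 H
  atom 21: C, bond orders sum to 2 (valence 4) → 2 H
  atom 22: C, bond orders sum to 3 (valence 4) → 1 H
  atom 23: O, bond orders sum to 2 (valence 2) → 0 H
Total hydrogens: 23.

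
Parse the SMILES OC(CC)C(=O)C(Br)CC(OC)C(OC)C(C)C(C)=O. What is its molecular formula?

C14H25BrO5

Walk through each heavy atom and fill implicit hydrogens from standard valence (C 4, N 3, O 2, S 2, halogen 1):
  atom 1: O, bond orders sum to 1 (valence 2) → 1 H
  atom 2: C, bond orders sum to 3 (valence 4) → 1 H
  atom 3: C, bond orders sum to 2 (valence 4) → 2 H
  atom 4: C, bond orders sum to 1 (valence 4) → 3 H
  atom 5: C, bond orders sum to 4 (valence 4) → 0 H
  atom 6: O, bond orders sum to 2 (valence 2) → 0 H
  atom 7: C, bond orders sum to 3 (valence 4) → 1 H
  atom 8: Br (halogen, monovalent) → 0 H
  atom 9: C, bond orders sum to 2 (valence 4) → 2 H
  atom 10: C, bond orders sum to 3 (valence 4) → 1 H
  atom 11: O, bond orders sum to 2 (valence 2) → 0 H
  atom 12: C, bond orders sum to 1 (valence 4) → 3 H
  atom 13: C, bond orders sum to 3 (valence 4) → 1 H
  atom 14: O, bond orders sum to 2 (valence 2) → 0 H
  atom 15: C, bond orders sum to 1 (valence 4) → 3 H
  atom 16: C, bond orders sum to 3 (valence 4) → 1 H
  atom 17: C, bond orders sum to 1 (valence 4) → 3 H
  atom 18: C, bond orders sum to 4 (valence 4) → 0 H
  atom 19: C, bond orders sum to 1 (valence 4) → 3 H
  atom 20: O, bond orders sum to 2 (valence 2) → 0 H
Totals → C:14, H:25, Br:1, O:5.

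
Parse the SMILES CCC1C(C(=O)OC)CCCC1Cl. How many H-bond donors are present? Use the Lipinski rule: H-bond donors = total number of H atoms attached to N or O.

Donors: find every N or O and count the H atoms it carries.
  atom 6 (O): bond orders sum to 2 → 0 H
  atom 7 (O): bond orders sum to 2 → 0 H
Lipinski HBD = 0.

0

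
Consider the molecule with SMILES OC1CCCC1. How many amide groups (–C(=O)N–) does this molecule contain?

Scan the SMILES for the amide motif — none present.
Groups that are present: 1 hydroxyl.

0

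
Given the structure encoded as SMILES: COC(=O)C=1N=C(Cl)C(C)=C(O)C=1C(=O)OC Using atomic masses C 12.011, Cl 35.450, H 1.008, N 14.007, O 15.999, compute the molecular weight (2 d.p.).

First, the molecular formula is C10H10ClNO5 (counting implicit H from valence).
  C: 10 × 12.011 = 120.110
  Cl: 1 × 35.450 = 35.450
  H: 10 × 1.008 = 10.080
  N: 1 × 14.007 = 14.007
  O: 5 × 15.999 = 79.995
Sum: 10×12.011 + 1×35.450 + 10×1.008 + 1×14.007 + 5×15.999 = 259.642 → 259.64 g/mol.

259.64 g/mol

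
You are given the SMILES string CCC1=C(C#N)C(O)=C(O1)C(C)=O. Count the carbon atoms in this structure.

Count every carbon token in the SMILES (each C, including those in ring-closure positions and inside branches).
Carbon count: 9.

9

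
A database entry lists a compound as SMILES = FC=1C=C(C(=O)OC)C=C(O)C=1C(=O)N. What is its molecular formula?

C9H8FNO4

Walk through each heavy atom and fill implicit hydrogens from standard valence (C 4, N 3, O 2, S 2, halogen 1):
  atom 1: F (halogen, monovalent) → 0 H
  atom 2: C, bond orders sum to 4 (valence 4) → 0 H
  atom 3: C, bond orders sum to 3 (valence 4) → 1 H
  atom 4: C, bond orders sum to 4 (valence 4) → 0 H
  atom 5: C, bond orders sum to 4 (valence 4) → 0 H
  atom 6: O, bond orders sum to 2 (valence 2) → 0 H
  atom 7: O, bond orders sum to 2 (valence 2) → 0 H
  atom 8: C, bond orders sum to 1 (valence 4) → 3 H
  atom 9: C, bond orders sum to 3 (valence 4) → 1 H
  atom 10: C, bond orders sum to 4 (valence 4) → 0 H
  atom 11: O, bond orders sum to 1 (valence 2) → 1 H
  atom 12: C, bond orders sum to 4 (valence 4) → 0 H
  atom 13: C, bond orders sum to 4 (valence 4) → 0 H
  atom 14: O, bond orders sum to 2 (valence 2) → 0 H
  atom 15: N, bond orders sum to 1 (valence 3) → 2 H
Totals → C:9, H:8, F:1, N:1, O:4.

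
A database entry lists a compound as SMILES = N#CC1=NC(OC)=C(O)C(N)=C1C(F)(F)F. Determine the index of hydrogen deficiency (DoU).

Molecular formula: C8H6F3N3O2.
DoU = (2C + 2 + N − H − X) / 2, where X is the halogen count and O/S are ignored.
    = (2·8 + 2 + 3 − 6 − 3) / 2 = 12 / 2 = 6.

6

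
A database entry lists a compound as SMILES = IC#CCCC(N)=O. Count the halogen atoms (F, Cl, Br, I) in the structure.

Halogen atoms appear at heavy-atom position 1 (1×I).
Other groups present: 1 alkyne, 1 amide.
Halogen count: 1.

1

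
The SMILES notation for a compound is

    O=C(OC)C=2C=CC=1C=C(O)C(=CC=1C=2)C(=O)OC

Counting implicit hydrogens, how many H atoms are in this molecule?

Walk through each heavy atom and fill implicit hydrogens from standard valence (C 4, N 3, O 2, S 2, halogen 1):
  atom 1: O, bond orders sum to 2 (valence 2) → 0 H
  atom 2: C, bond orders sum to 4 (valence 4) → 0 H
  atom 3: O, bond orders sum to 2 (valence 2) → 0 H
  atom 4: C, bond orders sum to 1 (valence 4) → 3 H
  atom 5: C, bond orders sum to 4 (valence 4) → 0 H
  atom 6: C, bond orders sum to 3 (valence 4) → 1 H
  atom 7: C, bond orders sum to 3 (valence 4) → 1 H
  atom 8: C, bond orders sum to 4 (valence 4) → 0 H
  atom 9: C, bond orders sum to 3 (valence 4) → 1 H
  atom 10: C, bond orders sum to 4 (valence 4) → 0 H
  atom 11: O, bond orders sum to 1 (valence 2) → 1 H
  atom 12: C, bond orders sum to 4 (valence 4) → 0 H
  atom 13: C, bond orders sum to 3 (valence 4) → 1 H
  atom 14: C, bond orders sum to 4 (valence 4) → 0 H
  atom 15: C, bond orders sum to 3 (valence 4) → 1 H
  atom 16: C, bond orders sum to 4 (valence 4) → 0 H
  atom 17: O, bond orders sum to 2 (valence 2) → 0 H
  atom 18: O, bond orders sum to 2 (valence 2) → 0 H
  atom 19: C, bond orders sum to 1 (valence 4) → 3 H
Total hydrogens: 12.

12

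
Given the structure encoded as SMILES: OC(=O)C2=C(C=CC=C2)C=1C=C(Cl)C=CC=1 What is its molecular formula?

Walk through each heavy atom and fill implicit hydrogens from standard valence (C 4, N 3, O 2, S 2, halogen 1):
  atom 1: O, bond orders sum to 1 (valence 2) → 1 H
  atom 2: C, bond orders sum to 4 (valence 4) → 0 H
  atom 3: O, bond orders sum to 2 (valence 2) → 0 H
  atom 4: C, bond orders sum to 4 (valence 4) → 0 H
  atom 5: C, bond orders sum to 4 (valence 4) → 0 H
  atom 6: C, bond orders sum to 3 (valence 4) → 1 H
  atom 7: C, bond orders sum to 3 (valence 4) → 1 H
  atom 8: C, bond orders sum to 3 (valence 4) → 1 H
  atom 9: C, bond orders sum to 3 (valence 4) → 1 H
  atom 10: C, bond orders sum to 4 (valence 4) → 0 H
  atom 11: C, bond orders sum to 3 (valence 4) → 1 H
  atom 12: C, bond orders sum to 4 (valence 4) → 0 H
  atom 13: Cl (halogen, monovalent) → 0 H
  atom 14: C, bond orders sum to 3 (valence 4) → 1 H
  atom 15: C, bond orders sum to 3 (valence 4) → 1 H
  atom 16: C, bond orders sum to 3 (valence 4) → 1 H
Totals → C:13, H:9, Cl:1, O:2.
In Hill order: C13H9ClO2.

C13H9ClO2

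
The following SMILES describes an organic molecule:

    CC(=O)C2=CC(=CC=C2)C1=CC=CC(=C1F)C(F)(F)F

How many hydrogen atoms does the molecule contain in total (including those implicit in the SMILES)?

Walk through each heavy atom and fill implicit hydrogens from standard valence (C 4, N 3, O 2, S 2, halogen 1):
  atom 1: C, bond orders sum to 1 (valence 4) → 3 H
  atom 2: C, bond orders sum to 4 (valence 4) → 0 H
  atom 3: O, bond orders sum to 2 (valence 2) → 0 H
  atom 4: C, bond orders sum to 4 (valence 4) → 0 H
  atom 5: C, bond orders sum to 3 (valence 4) → 1 H
  atom 6: C, bond orders sum to 4 (valence 4) → 0 H
  atom 7: C, bond orders sum to 3 (valence 4) → 1 H
  atom 8: C, bond orders sum to 3 (valence 4) → 1 H
  atom 9: C, bond orders sum to 3 (valence 4) → 1 H
  atom 10: C, bond orders sum to 4 (valence 4) → 0 H
  atom 11: C, bond orders sum to 3 (valence 4) → 1 H
  atom 12: C, bond orders sum to 3 (valence 4) → 1 H
  atom 13: C, bond orders sum to 3 (valence 4) → 1 H
  atom 14: C, bond orders sum to 4 (valence 4) → 0 H
  atom 15: C, bond orders sum to 4 (valence 4) → 0 H
  atom 16: F (halogen, monovalent) → 0 H
  atom 17: C, bond orders sum to 4 (valence 4) → 0 H
  atom 18: F (halogen, monovalent) → 0 H
  atom 19: F (halogen, monovalent) → 0 H
  atom 20: F (halogen, monovalent) → 0 H
Total hydrogens: 10.

10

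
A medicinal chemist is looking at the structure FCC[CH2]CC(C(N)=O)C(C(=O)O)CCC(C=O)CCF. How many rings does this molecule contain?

0

In SMILES, each pair of matching ring-closure digits denotes one ring-closing bond; the number of such bonds equals the number of independent rings.
Ring-closure bonds here: 0.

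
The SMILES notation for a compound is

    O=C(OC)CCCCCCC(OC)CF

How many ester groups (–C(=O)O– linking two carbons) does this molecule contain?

The ester motif appears at heavy-atom position 2 in the SMILES.
Other groups present: 1 ether.
Ester count: 1.

1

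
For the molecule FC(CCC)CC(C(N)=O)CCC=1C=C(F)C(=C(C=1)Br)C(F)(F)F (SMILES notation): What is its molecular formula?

C16H19BrF5NO

Walk through each heavy atom and fill implicit hydrogens from standard valence (C 4, N 3, O 2, S 2, halogen 1):
  atom 1: F (halogen, monovalent) → 0 H
  atom 2: C, bond orders sum to 3 (valence 4) → 1 H
  atom 3: C, bond orders sum to 2 (valence 4) → 2 H
  atom 4: C, bond orders sum to 2 (valence 4) → 2 H
  atom 5: C, bond orders sum to 1 (valence 4) → 3 H
  atom 6: C, bond orders sum to 2 (valence 4) → 2 H
  atom 7: C, bond orders sum to 3 (valence 4) → 1 H
  atom 8: C, bond orders sum to 4 (valence 4) → 0 H
  atom 9: N, bond orders sum to 1 (valence 3) → 2 H
  atom 10: O, bond orders sum to 2 (valence 2) → 0 H
  atom 11: C, bond orders sum to 2 (valence 4) → 2 H
  atom 12: C, bond orders sum to 2 (valence 4) → 2 H
  atom 13: C, bond orders sum to 4 (valence 4) → 0 H
  atom 14: C, bond orders sum to 3 (valence 4) → 1 H
  atom 15: C, bond orders sum to 4 (valence 4) → 0 H
  atom 16: F (halogen, monovalent) → 0 H
  atom 17: C, bond orders sum to 4 (valence 4) → 0 H
  atom 18: C, bond orders sum to 4 (valence 4) → 0 H
  atom 19: C, bond orders sum to 3 (valence 4) → 1 H
  atom 20: Br (halogen, monovalent) → 0 H
  atom 21: C, bond orders sum to 4 (valence 4) → 0 H
  atom 22: F (halogen, monovalent) → 0 H
  atom 23: F (halogen, monovalent) → 0 H
  atom 24: F (halogen, monovalent) → 0 H
Totals → C:16, H:19, Br:1, F:5, N:1, O:1.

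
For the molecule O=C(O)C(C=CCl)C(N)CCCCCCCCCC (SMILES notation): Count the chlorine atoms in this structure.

Scan the SMILES for Cl atoms (remember two-letter symbols like Cl and Br are single atoms).
Chlorine count: 1.

1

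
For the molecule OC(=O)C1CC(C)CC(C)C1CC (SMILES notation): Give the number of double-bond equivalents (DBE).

Molecular formula: C11H20O2.
DoU = (2C + 2 + N − H − X) / 2, where X is the halogen count and O/S are ignored.
    = (2·11 + 2 + 0 − 20 − 0) / 2 = 4 / 2 = 2.

2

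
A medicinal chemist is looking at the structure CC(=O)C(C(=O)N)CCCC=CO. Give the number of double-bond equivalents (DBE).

Degree of unsaturation = (number of rings) + (number of π bonds).
Ring closures in the SMILES: 0.
π bonds: 3 double bonds (each 1 DoU) → 3 DoU from unsaturation.
Total DoU = 0 + 3 = 3.

3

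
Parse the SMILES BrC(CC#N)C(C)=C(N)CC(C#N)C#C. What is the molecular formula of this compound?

C11H12BrN3

Walk through each heavy atom and fill implicit hydrogens from standard valence (C 4, N 3, O 2, S 2, halogen 1):
  atom 1: Br (halogen, monovalent) → 0 H
  atom 2: C, bond orders sum to 3 (valence 4) → 1 H
  atom 3: C, bond orders sum to 2 (valence 4) → 2 H
  atom 4: C, bond orders sum to 4 (valence 4) → 0 H
  atom 5: N, bond orders sum to 3 (valence 3) → 0 H
  atom 6: C, bond orders sum to 4 (valence 4) → 0 H
  atom 7: C, bond orders sum to 1 (valence 4) → 3 H
  atom 8: C, bond orders sum to 4 (valence 4) → 0 H
  atom 9: N, bond orders sum to 1 (valence 3) → 2 H
  atom 10: C, bond orders sum to 2 (valence 4) → 2 H
  atom 11: C, bond orders sum to 3 (valence 4) → 1 H
  atom 12: C, bond orders sum to 4 (valence 4) → 0 H
  atom 13: N, bond orders sum to 3 (valence 3) → 0 H
  atom 14: C, bond orders sum to 4 (valence 4) → 0 H
  atom 15: C, bond orders sum to 3 (valence 4) → 1 H
Totals → C:11, H:12, Br:1, N:3.
In Hill order: C11H12BrN3.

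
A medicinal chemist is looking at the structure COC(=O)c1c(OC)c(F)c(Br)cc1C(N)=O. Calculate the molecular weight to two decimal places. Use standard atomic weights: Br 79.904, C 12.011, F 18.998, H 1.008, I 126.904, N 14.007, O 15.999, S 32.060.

306.09 g/mol

First, the molecular formula is C10H9BrFNO4 (counting implicit H from valence).
  Br: 1 × 79.904 = 79.904
  C: 10 × 12.011 = 120.110
  F: 1 × 18.998 = 18.998
  H: 9 × 1.008 = 9.072
  N: 1 × 14.007 = 14.007
  O: 4 × 15.999 = 63.996
Sum: 1×79.904 + 10×12.011 + 1×18.998 + 9×1.008 + 1×14.007 + 4×15.999 = 306.087 → 306.09 g/mol.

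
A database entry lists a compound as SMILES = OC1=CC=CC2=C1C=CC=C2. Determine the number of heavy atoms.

11

Every atom symbol written in the SMILES (organic subset) is one heavy atom; implicit H are not written.
Heavy atoms by element → C:10, O:1.
Total: 11.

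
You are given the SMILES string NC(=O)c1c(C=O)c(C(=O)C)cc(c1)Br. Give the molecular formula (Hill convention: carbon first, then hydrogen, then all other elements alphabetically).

Walk through each heavy atom and fill implicit hydrogens from standard valence (C 4, N 3, O 2, S 2, halogen 1); for lowercase aromatic atoms, an aromatic c carries 1 H when it has two neighbours and 0 H with three, and aromatic n carries 0 H:
  atom 1: N, bond orders sum to 1 (valence 3) → 2 H
  atom 2: C, bond orders sum to 4 (valence 4) → 0 H
  atom 3: O, bond orders sum to 2 (valence 2) → 0 H
  atom 4: aromatic c, 3 neighbours → 0 H
  atom 5: aromatic c, 3 neighbours → 0 H
  atom 6: C, bond orders sum to 3 (valence 4) → 1 H
  atom 7: O, bond orders sum to 2 (valence 2) → 0 H
  atom 8: aromatic c, 3 neighbours → 0 H
  atom 9: C, bond orders sum to 4 (valence 4) → 0 H
  atom 10: O, bond orders sum to 2 (valence 2) → 0 H
  atom 11: C, bond orders sum to 1 (valence 4) → 3 H
  atom 12: aromatic c, 2 neighbours → 1 H
  atom 13: aromatic c, 3 neighbours → 0 H
  atom 14: aromatic c, 2 neighbours → 1 H
  atom 15: Br (halogen, monovalent) → 0 H
Totals → C:10, H:8, Br:1, N:1, O:3.
In Hill order: C10H8BrNO3.

C10H8BrNO3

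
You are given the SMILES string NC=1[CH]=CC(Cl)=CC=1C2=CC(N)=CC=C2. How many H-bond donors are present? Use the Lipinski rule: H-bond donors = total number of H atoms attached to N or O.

4

Donors: find every N or O and count the H atoms it carries.
  atom 1 (N): bond orders sum to 1 → 2 H
  atom 12 (N): bond orders sum to 1 → 2 H
Lipinski HBD = 4.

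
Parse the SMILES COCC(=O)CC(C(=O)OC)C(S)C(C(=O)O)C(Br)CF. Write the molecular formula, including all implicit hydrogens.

Walk through each heavy atom and fill implicit hydrogens from standard valence (C 4, N 3, O 2, S 2, halogen 1):
  atom 1: C, bond orders sum to 1 (valence 4) → 3 H
  atom 2: O, bond orders sum to 2 (valence 2) → 0 H
  atom 3: C, bond orders sum to 2 (valence 4) → 2 H
  atom 4: C, bond orders sum to 4 (valence 4) → 0 H
  atom 5: O, bond orders sum to 2 (valence 2) → 0 H
  atom 6: C, bond orders sum to 2 (valence 4) → 2 H
  atom 7: C, bond orders sum to 3 (valence 4) → 1 H
  atom 8: C, bond orders sum to 4 (valence 4) → 0 H
  atom 9: O, bond orders sum to 2 (valence 2) → 0 H
  atom 10: O, bond orders sum to 2 (valence 2) → 0 H
  atom 11: C, bond orders sum to 1 (valence 4) → 3 H
  atom 12: C, bond orders sum to 3 (valence 4) → 1 H
  atom 13: S, bond orders sum to 1 (valence 2) → 1 H
  atom 14: C, bond orders sum to 3 (valence 4) → 1 H
  atom 15: C, bond orders sum to 4 (valence 4) → 0 H
  atom 16: O, bond orders sum to 2 (valence 2) → 0 H
  atom 17: O, bond orders sum to 1 (valence 2) → 1 H
  atom 18: C, bond orders sum to 3 (valence 4) → 1 H
  atom 19: Br (halogen, monovalent) → 0 H
  atom 20: C, bond orders sum to 2 (valence 4) → 2 H
  atom 21: F (halogen, monovalent) → 0 H
Totals → C:12, H:18, Br:1, F:1, O:6, S:1.

C12H18BrFO6S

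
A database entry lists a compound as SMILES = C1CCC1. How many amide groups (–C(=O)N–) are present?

Scan the SMILES for the amide motif — none present.

0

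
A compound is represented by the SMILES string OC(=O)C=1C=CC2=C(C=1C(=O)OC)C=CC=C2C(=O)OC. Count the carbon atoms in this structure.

Count every carbon token in the SMILES (each C, including those in ring-closure positions and inside branches).
Carbon count: 15.

15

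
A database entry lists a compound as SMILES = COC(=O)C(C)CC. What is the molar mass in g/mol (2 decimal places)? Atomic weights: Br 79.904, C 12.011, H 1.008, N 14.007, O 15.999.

116.16 g/mol

First, the molecular formula is C6H12O2 (counting implicit H from valence).
  C: 6 × 12.011 = 72.066
  H: 12 × 1.008 = 12.096
  O: 2 × 15.999 = 31.998
Sum: 6×12.011 + 12×1.008 + 2×15.999 = 116.160 → 116.16 g/mol.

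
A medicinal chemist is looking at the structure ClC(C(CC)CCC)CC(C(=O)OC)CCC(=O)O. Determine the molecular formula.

C14H25ClO4

Walk through each heavy atom and fill implicit hydrogens from standard valence (C 4, N 3, O 2, S 2, halogen 1):
  atom 1: Cl (halogen, monovalent) → 0 H
  atom 2: C, bond orders sum to 3 (valence 4) → 1 H
  atom 3: C, bond orders sum to 3 (valence 4) → 1 H
  atom 4: C, bond orders sum to 2 (valence 4) → 2 H
  atom 5: C, bond orders sum to 1 (valence 4) → 3 H
  atom 6: C, bond orders sum to 2 (valence 4) → 2 H
  atom 7: C, bond orders sum to 2 (valence 4) → 2 H
  atom 8: C, bond orders sum to 1 (valence 4) → 3 H
  atom 9: C, bond orders sum to 2 (valence 4) → 2 H
  atom 10: C, bond orders sum to 3 (valence 4) → 1 H
  atom 11: C, bond orders sum to 4 (valence 4) → 0 H
  atom 12: O, bond orders sum to 2 (valence 2) → 0 H
  atom 13: O, bond orders sum to 2 (valence 2) → 0 H
  atom 14: C, bond orders sum to 1 (valence 4) → 3 H
  atom 15: C, bond orders sum to 2 (valence 4) → 2 H
  atom 16: C, bond orders sum to 2 (valence 4) → 2 H
  atom 17: C, bond orders sum to 4 (valence 4) → 0 H
  atom 18: O, bond orders sum to 2 (valence 2) → 0 H
  atom 19: O, bond orders sum to 1 (valence 2) → 1 H
Totals → C:14, H:25, Cl:1, O:4.
In Hill order: C14H25ClO4.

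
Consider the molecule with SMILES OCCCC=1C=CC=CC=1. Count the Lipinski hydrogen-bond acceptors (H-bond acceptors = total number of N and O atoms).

N atoms: 0; O atoms: 1.
Lipinski HBA = 0 + 1 = 1.

1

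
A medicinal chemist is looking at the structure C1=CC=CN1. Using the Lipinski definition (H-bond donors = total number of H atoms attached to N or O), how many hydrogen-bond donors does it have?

Donors: find every N or O and count the H atoms it carries.
  atom 5 (N): bond orders sum to 2 → 1 H
Lipinski HBD = 1.

1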